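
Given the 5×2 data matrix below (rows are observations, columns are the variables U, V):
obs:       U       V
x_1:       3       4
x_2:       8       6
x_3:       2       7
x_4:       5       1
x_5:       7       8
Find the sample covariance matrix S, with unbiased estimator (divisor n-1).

Step 1 — column means:
  mean(U) = (3 + 8 + 2 + 5 + 7) / 5 = 25/5 = 5
  mean(V) = (4 + 6 + 7 + 1 + 8) / 5 = 26/5 = 5.2

Step 2 — sample covariance S[i,j] = (1/(n-1)) · Σ_k (x_{k,i} - mean_i) · (x_{k,j} - mean_j), with n-1 = 4.
  S[U,U] = ((-2)·(-2) + (3)·(3) + (-3)·(-3) + (0)·(0) + (2)·(2)) / 4 = 26/4 = 6.5
  S[U,V] = ((-2)·(-1.2) + (3)·(0.8) + (-3)·(1.8) + (0)·(-4.2) + (2)·(2.8)) / 4 = 5/4 = 1.25
  S[V,V] = ((-1.2)·(-1.2) + (0.8)·(0.8) + (1.8)·(1.8) + (-4.2)·(-4.2) + (2.8)·(2.8)) / 4 = 30.8/4 = 7.7

S is symmetric (S[j,i] = S[i,j]). Assembling:

S = [[6.5, 1.25],
 [1.25, 7.7]]


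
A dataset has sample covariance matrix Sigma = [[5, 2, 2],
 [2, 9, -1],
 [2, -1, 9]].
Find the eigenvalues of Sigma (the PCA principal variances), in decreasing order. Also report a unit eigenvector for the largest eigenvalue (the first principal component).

Step 1 — characteristic polynomial p(λ) = det(λI - Sigma) = λ³ - tr·λ² + c_1·λ - det, where tr = trace, c_1 = sum of the principal 2×2 minors, det = det(Sigma):
  tr = 5 + 9 + 9 = 23,
  c_1 = (5·9 - (2)²) + (5·9 - (2)²) + (9·9 - (-1)²) = 41 + 41 + 80 = 162,
  det = 5·(9·9 - (-1)²) - (2)·((2)·9 - (-1)·(2)) + (2)·((2)·(-1) - 9·(2)) = 5·(80) - (2)·(20) + (2)·(-20) = 320.
  So p(λ) = λ³ - 23λ² + 162λ - 320.
Step 2 — look for an integer root (rational root theorem: any rational root is an integer divisor of 320). Testing λ = 10:
  p(10) = 1000 - 2300 + 1620 - 320 = 0  ✓
  Dividing out (λ - 10): p(λ) = (λ - 10)(λ² - 13λ + 32).
Step 3 — remaining eigenvalues from the quadratic λ² - 13λ + 32 = 0:
  Δ = 13² - 4·32 = 169 - 128 = 41,  λ = (13 ± √41)/2 = (13 ± 6.4031)/2 ≈ 9.7016 or 3.2984.
  Sorted: λ_1 = 10,  λ_2 = 9.7016,  λ_3 = 3.2984  (check: sum = 23 = tr ✓).

Step 4 — unit eigenvector for λ_1 = 10: v spans the null space of (Sigma - λ_1 I), whose rows are
  r_1 = (-5, 2, 2),  r_2 = (2, -1, -1),  r_3 = (2, -1, -1).
  v is orthogonal to every row, so take v ∝ r_1 × r_2 = ((2)·(-1) - (2)·(-1), (2)·(2) - (-5)·(-1), (-5)·(-1) - (2)·(2)) = (0, -1, 1).
  Rescale (multiply by -1 so the first nonzero entry is positive): u = (0, 1, -1).
  ||u|| = √((0)² + (1)² + (-1)²) = √(2) ≈ 1.4142,  v_1 = u/||u|| ≈ (0, 0.7071, -0.7071) (||v_1|| = 1).

λ_1 = 10,  λ_2 = 9.7016,  λ_3 = 3.2984;  v_1 ≈ (0, 0.7071, -0.7071)


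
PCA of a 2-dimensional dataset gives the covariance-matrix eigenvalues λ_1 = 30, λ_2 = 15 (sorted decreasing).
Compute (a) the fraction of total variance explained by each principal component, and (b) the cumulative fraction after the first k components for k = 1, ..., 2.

Step 1 — total variance = trace(Sigma) = Σ λ_i = 30 + 15 = 45.

Step 2 — fraction explained by component i = λ_i / Σ λ:
  PC1: 30/45 = 0.6667
  PC2: 15/45 = 0.3333

Step 3 — cumulative fraction after k components = (λ_1 + ... + λ_k) / Σ λ:
  k = 1: 30/45 = 0.6667
  k = 2: (30 + 15)/45 = 45/45 = 1

Summary (fraction, with percent):

explained: PC1 0.6667 (66.67%), PC2 0.3333 (33.33%);  cumulative: 0.6667, 1


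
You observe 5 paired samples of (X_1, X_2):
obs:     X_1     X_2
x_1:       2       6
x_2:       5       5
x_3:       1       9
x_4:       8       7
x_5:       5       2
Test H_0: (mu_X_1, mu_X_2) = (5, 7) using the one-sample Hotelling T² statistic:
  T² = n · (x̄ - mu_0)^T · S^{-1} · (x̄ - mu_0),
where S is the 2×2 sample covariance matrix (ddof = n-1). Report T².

Step 1 — sample mean vector:
  mean(X_1) = (2 + 5 + 1 + 8 + 5) / 5 = 21/5 = 4.2
  mean(X_2) = (6 + 5 + 9 + 7 + 2) / 5 = 29/5 = 5.8
  x̄ = (4.2, 5.8),  deviation x̄ - mu_0 = (4.2, 5.8) - (5, 7) = (-0.8, -1.2).

Step 2 — sample covariance matrix, S[i,j] = (1/(n-1)) · Σ_k (x_{k,i} - mean_i) · (x_{k,j} - mean_j), divisor n-1 = 4:
  S[X_1,X_1] = ((-2.2)·(-2.2) + (0.8)·(0.8) + (-3.2)·(-3.2) + (3.8)·(3.8) + (0.8)·(0.8)) / 4 = 30.8/4 = 7.7
  S[X_1,X_2] = ((-2.2)·(0.2) + (0.8)·(-0.8) + (-3.2)·(3.2) + (3.8)·(1.2) + (0.8)·(-3.8)) / 4 = -9.8/4 = -2.45
  S[X_2,X_2] = ((0.2)·(0.2) + (-0.8)·(-0.8) + (3.2)·(3.2) + (1.2)·(1.2) + (-3.8)·(-3.8)) / 4 = 26.8/4 = 6.7
  S = [[7.7, -2.45],
 [-2.45, 6.7]].

Step 3 — invert S. det(S) = 7.7·6.7 - (-2.45)² = 45.5875.
  S^{-1} = (1/det) · [[d, -b], [-b, a]] = [[0.147, 0.0537],
 [0.0537, 0.1689]].

Step 4 — quadratic form (x̄ - mu_0)^T · S^{-1} · (x̄ - mu_0):
  S^{-1} · (x̄ - mu_0) = (-0.1821, -0.2457),
  (x̄ - mu_0)^T · [...] = (-0.8)·(-0.1821) + (-1.2)·(-0.2457) = 0.4405.

Step 5 — scale by n: T² = 5 · 0.4405 = 2.2024.

T² ≈ 2.2024


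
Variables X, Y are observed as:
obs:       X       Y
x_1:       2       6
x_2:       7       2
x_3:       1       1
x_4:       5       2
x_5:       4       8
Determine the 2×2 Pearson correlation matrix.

Step 1 — column means:
  mean(X) = (2 + 7 + 1 + 5 + 4) / 5 = 19/5 = 3.8
  mean(Y) = (6 + 2 + 1 + 2 + 8) / 5 = 19/5 = 3.8

Step 2 — sample variances and covariances s[i,j] = (1/(n-1)) · Σ_k (x_{k,i} - mean_i) · (x_{k,j} - mean_j), with n-1 = 4:
  s[X,X] = ((-1.8)·(-1.8) + (3.2)·(3.2) + (-2.8)·(-2.8) + (1.2)·(1.2) + (0.2)·(0.2)) / 4 = 22.8/4 = 5.7
  s[X,Y] = ((-1.8)·(2.2) + (3.2)·(-1.8) + (-2.8)·(-2.8) + (1.2)·(-1.8) + (0.2)·(4.2)) / 4 = -3.2/4 = -0.8
  s[Y,Y] = ((2.2)·(2.2) + (-1.8)·(-1.8) + (-2.8)·(-2.8) + (-1.8)·(-1.8) + (4.2)·(4.2)) / 4 = 36.8/4 = 9.2
  Sample standard deviations s_i = √(s[i,i]):
  s(X) = √(5.7) = 2.3875
  s(Y) = √(9.2) = 3.0332

Step 3 — r_{ij} = s_{ij} / (s_i · s_j):
  r[X,X] = 1 (diagonal).
  r[X,Y] = -0.8 / (2.3875 · 3.0332) = -0.8 / 7.2415 = -0.1105
  r[Y,Y] = 1 (diagonal).

R is symmetric with unit diagonal. Assembling:

R = [[1, -0.1105],
 [-0.1105, 1]]


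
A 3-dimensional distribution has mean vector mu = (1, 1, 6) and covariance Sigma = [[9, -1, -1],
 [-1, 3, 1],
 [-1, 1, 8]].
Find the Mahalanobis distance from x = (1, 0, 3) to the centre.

Step 1 — centre the observation: (x - mu) = (0, -1, -3).

Step 2 — invert Sigma (cofactor / det for 3×3, or solve directly):
  Sigma^{-1} = [[0.1162, 0.0354, 0.0101],
 [0.0354, 0.3586, -0.0404],
 [0.0101, -0.0404, 0.1313]].

Step 3 — form the quadratic (x - mu)^T · Sigma^{-1} · (x - mu):
  Sigma^{-1} · (x - mu) = (-0.0657, -0.2374, -0.3535).
  (x - mu)^T · [Sigma^{-1} · (x - mu)] = (0)·(-0.0657) + (-1)·(-0.2374) + (-3)·(-0.3535) = 1.298.

Step 4 — take square root: d = √(1.298) ≈ 1.1393.

d(x, mu) = √(1.298) ≈ 1.1393


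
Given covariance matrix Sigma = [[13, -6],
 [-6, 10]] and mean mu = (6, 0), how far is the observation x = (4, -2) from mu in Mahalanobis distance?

Step 1 — centre the observation: (x - mu) = (-2, -2).

Step 2 — invert Sigma. det(Sigma) = 13·10 - (-6)² = 94.
  Sigma^{-1} = (1/det) · [[d, -b], [-b, a]] = [[0.1064, 0.0638],
 [0.0638, 0.1383]].

Step 3 — form the quadratic (x - mu)^T · Sigma^{-1} · (x - mu):
  Sigma^{-1} · (x - mu) = (-0.3404, -0.4043).
  (x - mu)^T · [Sigma^{-1} · (x - mu)] = (-2)·(-0.3404) + (-2)·(-0.4043) = 1.4894.

Step 4 — take square root: d = √(1.4894) ≈ 1.2204.

d(x, mu) = √(1.4894) ≈ 1.2204


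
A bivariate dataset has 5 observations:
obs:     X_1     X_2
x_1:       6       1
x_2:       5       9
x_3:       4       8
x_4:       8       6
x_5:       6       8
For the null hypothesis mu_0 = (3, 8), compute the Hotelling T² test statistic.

Step 1 — sample mean vector:
  mean(X_1) = (6 + 5 + 4 + 8 + 6) / 5 = 29/5 = 5.8
  mean(X_2) = (1 + 9 + 8 + 6 + 8) / 5 = 32/5 = 6.4
  x̄ = (5.8, 6.4),  deviation x̄ - mu_0 = (5.8, 6.4) - (3, 8) = (2.8, -1.6).

Step 2 — sample covariance matrix, S[i,j] = (1/(n-1)) · Σ_k (x_{k,i} - mean_i) · (x_{k,j} - mean_j), divisor n-1 = 4:
  S[X_1,X_1] = ((0.2)·(0.2) + (-0.8)·(-0.8) + (-1.8)·(-1.8) + (2.2)·(2.2) + (0.2)·(0.2)) / 4 = 8.8/4 = 2.2
  S[X_1,X_2] = ((0.2)·(-5.4) + (-0.8)·(2.6) + (-1.8)·(1.6) + (2.2)·(-0.4) + (0.2)·(1.6)) / 4 = -6.6/4 = -1.65
  S[X_2,X_2] = ((-5.4)·(-5.4) + (2.6)·(2.6) + (1.6)·(1.6) + (-0.4)·(-0.4) + (1.6)·(1.6)) / 4 = 41.2/4 = 10.3
  S = [[2.2, -1.65],
 [-1.65, 10.3]].

Step 3 — invert S. det(S) = 2.2·10.3 - (-1.65)² = 19.9375.
  S^{-1} = (1/det) · [[d, -b], [-b, a]] = [[0.5166, 0.0828],
 [0.0828, 0.1103]].

Step 4 — quadratic form (x̄ - mu_0)^T · S^{-1} · (x̄ - mu_0):
  S^{-1} · (x̄ - mu_0) = (1.3141, 0.0552),
  (x̄ - mu_0)^T · [...] = (2.8)·(1.3141) + (-1.6)·(0.0552) = 3.5912.

Step 5 — scale by n: T² = 5 · 3.5912 = 17.9561.

T² ≈ 17.9561


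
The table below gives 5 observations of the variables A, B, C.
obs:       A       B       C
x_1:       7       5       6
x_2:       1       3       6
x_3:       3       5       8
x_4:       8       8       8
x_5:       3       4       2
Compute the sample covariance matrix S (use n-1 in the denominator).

Step 1 — column means:
  mean(A) = (7 + 1 + 3 + 8 + 3) / 5 = 22/5 = 4.4
  mean(B) = (5 + 3 + 5 + 8 + 4) / 5 = 25/5 = 5
  mean(C) = (6 + 6 + 8 + 8 + 2) / 5 = 30/5 = 6

Step 2 — sample covariance S[i,j] = (1/(n-1)) · Σ_k (x_{k,i} - mean_i) · (x_{k,j} - mean_j), with n-1 = 4.
  S[A,A] = ((2.6)·(2.6) + (-3.4)·(-3.4) + (-1.4)·(-1.4) + (3.6)·(3.6) + (-1.4)·(-1.4)) / 4 = 35.2/4 = 8.8
  S[A,B] = ((2.6)·(0) + (-3.4)·(-2) + (-1.4)·(0) + (3.6)·(3) + (-1.4)·(-1)) / 4 = 19/4 = 4.75
  S[A,C] = ((2.6)·(0) + (-3.4)·(0) + (-1.4)·(2) + (3.6)·(2) + (-1.4)·(-4)) / 4 = 10/4 = 2.5
  S[B,B] = ((0)·(0) + (-2)·(-2) + (0)·(0) + (3)·(3) + (-1)·(-1)) / 4 = 14/4 = 3.5
  S[B,C] = ((0)·(0) + (-2)·(0) + (0)·(2) + (3)·(2) + (-1)·(-4)) / 4 = 10/4 = 2.5
  S[C,C] = ((0)·(0) + (0)·(0) + (2)·(2) + (2)·(2) + (-4)·(-4)) / 4 = 24/4 = 6

S is symmetric (S[j,i] = S[i,j]). Assembling:

S = [[8.8, 4.75, 2.5],
 [4.75, 3.5, 2.5],
 [2.5, 2.5, 6]]


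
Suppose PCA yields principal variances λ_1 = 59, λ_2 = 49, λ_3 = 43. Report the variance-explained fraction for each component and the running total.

Step 1 — total variance = trace(Sigma) = Σ λ_i = 59 + 49 + 43 = 151.

Step 2 — fraction explained by component i = λ_i / Σ λ:
  PC1: 59/151 = 0.3907
  PC2: 49/151 = 0.3245
  PC3: 43/151 = 0.2848

Step 3 — cumulative fraction after k components = (λ_1 + ... + λ_k) / Σ λ:
  k = 1: 59/151 = 0.3907
  k = 2: (59 + 49)/151 = 108/151 = 0.7152
  k = 3: (59 + 49 + 43)/151 = 151/151 = 1

Summary (fraction, with percent):

explained: PC1 0.3907 (39.07%), PC2 0.3245 (32.45%), PC3 0.2848 (28.48%);  cumulative: 0.3907, 0.7152, 1


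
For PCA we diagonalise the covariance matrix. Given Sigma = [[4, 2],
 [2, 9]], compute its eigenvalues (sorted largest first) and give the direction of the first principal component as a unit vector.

Step 1 — characteristic polynomial of 2×2 Sigma:
  det(Sigma - λI) = λ² - trace · λ + det = 0.
  trace = 4 + 9 = 13, det = 4·9 - (2)² = 32.
Step 2 — discriminant:
  Δ = trace² - 4·det = 169 - 128 = 41.
Step 3 — eigenvalues:
  λ = (trace ± √Δ)/2 = (13 ± 6.4031)/2,
  λ_1 = 9.7016,  λ_2 = 3.2984.

Step 4 — unit eigenvector for λ_1: solve (Sigma - λ_1 I)v = 0. First row:
  (4 - 9.7016)·v_x + (2)·v_y = 0, i.e. (-5.7016)·v_x + (2)·v_y = 0,
  so v ∝ (b, λ_1 - a) = (2, 5.7016) = u.
  ||u|| = √((2)² + (5.7016)²) = √(36.5078) ≈ 6.0422,
  v_1 = u/||u|| ≈ (0.331, 0.9436) (||v_1|| = 1).

λ_1 = 9.7016,  λ_2 = 3.2984;  v_1 ≈ (0.331, 0.9436)


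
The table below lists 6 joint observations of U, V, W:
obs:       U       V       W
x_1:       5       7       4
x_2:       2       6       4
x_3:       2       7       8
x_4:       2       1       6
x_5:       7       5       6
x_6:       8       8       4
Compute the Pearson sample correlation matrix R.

Step 1 — column means:
  mean(U) = (5 + 2 + 2 + 2 + 7 + 8) / 6 = 26/6 = 4.3333
  mean(V) = (7 + 6 + 7 + 1 + 5 + 8) / 6 = 34/6 = 5.6667
  mean(W) = (4 + 4 + 8 + 6 + 6 + 4) / 6 = 32/6 = 5.3333

Step 2 — sample variances and covariances s[i,j] = (1/(n-1)) · Σ_k (x_{k,i} - mean_i) · (x_{k,j} - mean_j), with n-1 = 5:
  s[U,U] = ((0.6667)·(0.6667) + (-2.3333)·(-2.3333) + (-2.3333)·(-2.3333) + (-2.3333)·(-2.3333) + (2.6667)·(2.6667) + (3.6667)·(3.6667)) / 5 = 37.3333/5 = 7.4667
  s[U,V] = ((0.6667)·(1.3333) + (-2.3333)·(0.3333) + (-2.3333)·(1.3333) + (-2.3333)·(-4.6667) + (2.6667)·(-0.6667) + (3.6667)·(2.3333)) / 5 = 14.6667/5 = 2.9333
  s[U,W] = ((0.6667)·(-1.3333) + (-2.3333)·(-1.3333) + (-2.3333)·(2.6667) + (-2.3333)·(0.6667) + (2.6667)·(0.6667) + (3.6667)·(-1.3333)) / 5 = -8.6667/5 = -1.7333
  s[V,V] = ((1.3333)·(1.3333) + (0.3333)·(0.3333) + (1.3333)·(1.3333) + (-4.6667)·(-4.6667) + (-0.6667)·(-0.6667) + (2.3333)·(2.3333)) / 5 = 31.3333/5 = 6.2667
  s[V,W] = ((1.3333)·(-1.3333) + (0.3333)·(-1.3333) + (1.3333)·(2.6667) + (-4.6667)·(0.6667) + (-0.6667)·(0.6667) + (2.3333)·(-1.3333)) / 5 = -5.3333/5 = -1.0667
  s[W,W] = ((-1.3333)·(-1.3333) + (-1.3333)·(-1.3333) + (2.6667)·(2.6667) + (0.6667)·(0.6667) + (0.6667)·(0.6667) + (-1.3333)·(-1.3333)) / 5 = 13.3333/5 = 2.6667
  Sample standard deviations s_i = √(s[i,i]):
  s(U) = √(7.4667) = 2.7325
  s(V) = √(6.2667) = 2.5033
  s(W) = √(2.6667) = 1.633

Step 3 — r_{ij} = s_{ij} / (s_i · s_j):
  r[U,U] = 1 (diagonal).
  r[U,V] = 2.9333 / (2.7325 · 2.5033) = 2.9333 / 6.8404 = 0.4288
  r[U,W] = -1.7333 / (2.7325 · 1.633) = -1.7333 / 4.4622 = -0.3884
  r[V,V] = 1 (diagonal).
  r[V,W] = -1.0667 / (2.5033 · 1.633) = -1.0667 / 4.0879 = -0.2609
  r[W,W] = 1 (diagonal).

R is symmetric with unit diagonal. Assembling:

R = [[1, 0.4288, -0.3884],
 [0.4288, 1, -0.2609],
 [-0.3884, -0.2609, 1]]


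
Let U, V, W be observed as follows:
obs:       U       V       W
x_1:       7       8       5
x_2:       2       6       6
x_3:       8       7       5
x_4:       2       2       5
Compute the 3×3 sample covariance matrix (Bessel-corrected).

Step 1 — column means:
  mean(U) = (7 + 2 + 8 + 2) / 4 = 19/4 = 4.75
  mean(V) = (8 + 6 + 7 + 2) / 4 = 23/4 = 5.75
  mean(W) = (5 + 6 + 5 + 5) / 4 = 21/4 = 5.25

Step 2 — sample covariance S[i,j] = (1/(n-1)) · Σ_k (x_{k,i} - mean_i) · (x_{k,j} - mean_j), with n-1 = 3.
  S[U,U] = ((2.25)·(2.25) + (-2.75)·(-2.75) + (3.25)·(3.25) + (-2.75)·(-2.75)) / 3 = 30.75/3 = 10.25
  S[U,V] = ((2.25)·(2.25) + (-2.75)·(0.25) + (3.25)·(1.25) + (-2.75)·(-3.75)) / 3 = 18.75/3 = 6.25
  S[U,W] = ((2.25)·(-0.25) + (-2.75)·(0.75) + (3.25)·(-0.25) + (-2.75)·(-0.25)) / 3 = -2.75/3 = -0.9167
  S[V,V] = ((2.25)·(2.25) + (0.25)·(0.25) + (1.25)·(1.25) + (-3.75)·(-3.75)) / 3 = 20.75/3 = 6.9167
  S[V,W] = ((2.25)·(-0.25) + (0.25)·(0.75) + (1.25)·(-0.25) + (-3.75)·(-0.25)) / 3 = 0.25/3 = 0.0833
  S[W,W] = ((-0.25)·(-0.25) + (0.75)·(0.75) + (-0.25)·(-0.25) + (-0.25)·(-0.25)) / 3 = 0.75/3 = 0.25

S is symmetric (S[j,i] = S[i,j]). Assembling:

S = [[10.25, 6.25, -0.9167],
 [6.25, 6.9167, 0.0833],
 [-0.9167, 0.0833, 0.25]]


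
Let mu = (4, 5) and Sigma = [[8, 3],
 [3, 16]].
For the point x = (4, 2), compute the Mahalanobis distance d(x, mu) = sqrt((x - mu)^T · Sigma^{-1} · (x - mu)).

Step 1 — centre the observation: (x - mu) = (0, -3).

Step 2 — invert Sigma. det(Sigma) = 8·16 - (3)² = 119.
  Sigma^{-1} = (1/det) · [[d, -b], [-b, a]] = [[0.1345, -0.0252],
 [-0.0252, 0.0672]].

Step 3 — form the quadratic (x - mu)^T · Sigma^{-1} · (x - mu):
  Sigma^{-1} · (x - mu) = (0.0756, -0.2017).
  (x - mu)^T · [Sigma^{-1} · (x - mu)] = (0)·(0.0756) + (-3)·(-0.2017) = 0.605.

Step 4 — take square root: d = √(0.605) ≈ 0.7778.

d(x, mu) = √(0.605) ≈ 0.7778


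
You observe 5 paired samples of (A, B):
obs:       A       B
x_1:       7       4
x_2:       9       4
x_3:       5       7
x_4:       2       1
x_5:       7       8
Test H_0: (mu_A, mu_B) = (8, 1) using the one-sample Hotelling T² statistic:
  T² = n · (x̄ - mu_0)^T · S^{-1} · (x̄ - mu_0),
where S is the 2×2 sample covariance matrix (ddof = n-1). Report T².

Step 1 — sample mean vector:
  mean(A) = (7 + 9 + 5 + 2 + 7) / 5 = 30/5 = 6
  mean(B) = (4 + 4 + 7 + 1 + 8) / 5 = 24/5 = 4.8
  x̄ = (6, 4.8),  deviation x̄ - mu_0 = (6, 4.8) - (8, 1) = (-2, 3.8).

Step 2 — sample covariance matrix, S[i,j] = (1/(n-1)) · Σ_k (x_{k,i} - mean_i) · (x_{k,j} - mean_j), divisor n-1 = 4:
  S[A,A] = ((1)·(1) + (3)·(3) + (-1)·(-1) + (-4)·(-4) + (1)·(1)) / 4 = 28/4 = 7
  S[A,B] = ((1)·(-0.8) + (3)·(-0.8) + (-1)·(2.2) + (-4)·(-3.8) + (1)·(3.2)) / 4 = 13/4 = 3.25
  S[B,B] = ((-0.8)·(-0.8) + (-0.8)·(-0.8) + (2.2)·(2.2) + (-3.8)·(-3.8) + (3.2)·(3.2)) / 4 = 30.8/4 = 7.7
  S = [[7, 3.25],
 [3.25, 7.7]].

Step 3 — invert S. det(S) = 7·7.7 - (3.25)² = 43.3375.
  S^{-1} = (1/det) · [[d, -b], [-b, a]] = [[0.1777, -0.075],
 [-0.075, 0.1615]].

Step 4 — quadratic form (x̄ - mu_0)^T · S^{-1} · (x̄ - mu_0):
  S^{-1} · (x̄ - mu_0) = (-0.6403, 0.7638),
  (x̄ - mu_0)^T · [...] = (-2)·(-0.6403) + (3.8)·(0.7638) = 4.183.

Step 5 — scale by n: T² = 5 · 4.183 = 20.9149.

T² ≈ 20.9149


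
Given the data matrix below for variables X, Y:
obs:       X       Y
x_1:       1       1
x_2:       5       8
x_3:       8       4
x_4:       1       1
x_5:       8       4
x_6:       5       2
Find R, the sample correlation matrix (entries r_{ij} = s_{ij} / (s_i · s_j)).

Step 1 — column means:
  mean(X) = (1 + 5 + 8 + 1 + 8 + 5) / 6 = 28/6 = 4.6667
  mean(Y) = (1 + 8 + 4 + 1 + 4 + 2) / 6 = 20/6 = 3.3333

Step 2 — sample variances and covariances s[i,j] = (1/(n-1)) · Σ_k (x_{k,i} - mean_i) · (x_{k,j} - mean_j), with n-1 = 5:
  s[X,X] = ((-3.6667)·(-3.6667) + (0.3333)·(0.3333) + (3.3333)·(3.3333) + (-3.6667)·(-3.6667) + (3.3333)·(3.3333) + (0.3333)·(0.3333)) / 5 = 49.3333/5 = 9.8667
  s[X,Y] = ((-3.6667)·(-2.3333) + (0.3333)·(4.6667) + (3.3333)·(0.6667) + (-3.6667)·(-2.3333) + (3.3333)·(0.6667) + (0.3333)·(-1.3333)) / 5 = 22.6667/5 = 4.5333
  s[Y,Y] = ((-2.3333)·(-2.3333) + (4.6667)·(4.6667) + (0.6667)·(0.6667) + (-2.3333)·(-2.3333) + (0.6667)·(0.6667) + (-1.3333)·(-1.3333)) / 5 = 35.3333/5 = 7.0667
  Sample standard deviations s_i = √(s[i,i]):
  s(X) = √(9.8667) = 3.1411
  s(Y) = √(7.0667) = 2.6583

Step 3 — r_{ij} = s_{ij} / (s_i · s_j):
  r[X,X] = 1 (diagonal).
  r[X,Y] = 4.5333 / (3.1411 · 2.6583) = 4.5333 / 8.3501 = 0.5429
  r[Y,Y] = 1 (diagonal).

R is symmetric with unit diagonal. Assembling:

R = [[1, 0.5429],
 [0.5429, 1]]


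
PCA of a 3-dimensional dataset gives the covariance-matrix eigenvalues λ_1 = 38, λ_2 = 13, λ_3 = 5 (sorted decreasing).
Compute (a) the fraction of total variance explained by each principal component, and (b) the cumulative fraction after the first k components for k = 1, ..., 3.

Step 1 — total variance = trace(Sigma) = Σ λ_i = 38 + 13 + 5 = 56.

Step 2 — fraction explained by component i = λ_i / Σ λ:
  PC1: 38/56 = 0.6786
  PC2: 13/56 = 0.2321
  PC3: 5/56 = 0.0893

Step 3 — cumulative fraction after k components = (λ_1 + ... + λ_k) / Σ λ:
  k = 1: 38/56 = 0.6786
  k = 2: (38 + 13)/56 = 51/56 = 0.9107
  k = 3: (38 + 13 + 5)/56 = 56/56 = 1

Summary (fraction, with percent):

explained: PC1 0.6786 (67.86%), PC2 0.2321 (23.21%), PC3 0.0893 (8.93%);  cumulative: 0.6786, 0.9107, 1


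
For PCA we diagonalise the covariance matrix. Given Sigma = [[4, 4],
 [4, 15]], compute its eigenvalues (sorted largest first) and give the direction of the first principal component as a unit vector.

Step 1 — characteristic polynomial of 2×2 Sigma:
  det(Sigma - λI) = λ² - trace · λ + det = 0.
  trace = 4 + 15 = 19, det = 4·15 - (4)² = 44.
Step 2 — discriminant:
  Δ = trace² - 4·det = 361 - 176 = 185.
Step 3 — eigenvalues:
  λ = (trace ± √Δ)/2 = (19 ± 13.6015)/2,
  λ_1 = 16.3007,  λ_2 = 2.6993.

Step 4 — unit eigenvector for λ_1: solve (Sigma - λ_1 I)v = 0. First row:
  (4 - 16.3007)·v_x + (4)·v_y = 0, i.e. (-12.3007)·v_x + (4)·v_y = 0,
  so v ∝ (b, λ_1 - a) = (4, 12.3007) = u.
  ||u|| = √((4)² + (12.3007)²) = √(167.3081) ≈ 12.9348,
  v_1 = u/||u|| ≈ (0.3092, 0.951) (||v_1|| = 1).

λ_1 = 16.3007,  λ_2 = 2.6993;  v_1 ≈ (0.3092, 0.951)


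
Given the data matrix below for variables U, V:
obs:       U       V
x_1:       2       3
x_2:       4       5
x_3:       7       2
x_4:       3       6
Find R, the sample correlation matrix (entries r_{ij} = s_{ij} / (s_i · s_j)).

Step 1 — column means:
  mean(U) = (2 + 4 + 7 + 3) / 4 = 16/4 = 4
  mean(V) = (3 + 5 + 2 + 6) / 4 = 16/4 = 4

Step 2 — sample variances and covariances s[i,j] = (1/(n-1)) · Σ_k (x_{k,i} - mean_i) · (x_{k,j} - mean_j), with n-1 = 3:
  s[U,U] = ((-2)·(-2) + (0)·(0) + (3)·(3) + (-1)·(-1)) / 3 = 14/3 = 4.6667
  s[U,V] = ((-2)·(-1) + (0)·(1) + (3)·(-2) + (-1)·(2)) / 3 = -6/3 = -2
  s[V,V] = ((-1)·(-1) + (1)·(1) + (-2)·(-2) + (2)·(2)) / 3 = 10/3 = 3.3333
  Sample standard deviations s_i = √(s[i,i]):
  s(U) = √(4.6667) = 2.1602
  s(V) = √(3.3333) = 1.8257

Step 3 — r_{ij} = s_{ij} / (s_i · s_j):
  r[U,U] = 1 (diagonal).
  r[U,V] = -2 / (2.1602 · 1.8257) = -2 / 3.9441 = -0.5071
  r[V,V] = 1 (diagonal).

R is symmetric with unit diagonal. Assembling:

R = [[1, -0.5071],
 [-0.5071, 1]]


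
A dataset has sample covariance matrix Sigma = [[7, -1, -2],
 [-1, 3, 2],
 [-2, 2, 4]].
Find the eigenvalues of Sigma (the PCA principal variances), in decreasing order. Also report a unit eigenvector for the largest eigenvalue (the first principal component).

Step 1 — characteristic polynomial p(λ) = det(λI - Sigma) = λ³ - tr·λ² + c_1·λ - det, where tr = trace, c_1 = sum of the principal 2×2 minors, det = det(Sigma):
  tr = 7 + 3 + 4 = 14,
  c_1 = (7·3 - (-1)²) + (7·4 - (-2)²) + (3·4 - (2)²) = 20 + 24 + 8 = 52,
  det = 7·(3·4 - (2)²) - (-1)·((-1)·4 - (2)·(-2)) + (-2)·((-1)·(2) - 3·(-2)) = 7·(8) - (-1)·(0) + (-2)·(4) = 48.
  So p(λ) = λ³ - 14λ² + 52λ - 48.
Step 2 — look for an integer root (rational root theorem: any rational root is an integer divisor of 48). Testing λ = 4:
  p(4) = 64 - 224 + 208 - 48 = 0  ✓
  Dividing out (λ - 4): p(λ) = (λ - 4)(λ² - 10λ + 12).
Step 3 — remaining eigenvalues from the quadratic λ² - 10λ + 12 = 0:
  Δ = 10² - 4·12 = 100 - 48 = 52,  λ = (10 ± √52)/2 = (10 ± 7.2111)/2 ≈ 8.6056 or 1.3944.
  Sorted: λ_1 = 8.6056,  λ_2 = 4,  λ_3 = 1.3944  (check: sum = 14 = tr ✓).

Step 4 — unit eigenvector for λ_1 ≈ 8.6056: v spans the null space of (Sigma - λ_1 I), whose rows are
  r_1 = (-1.6056, -1, -2),  r_2 = (-1, -5.6056, 2),  r_3 = (-2, 2, -4.6056).
  v is orthogonal to every row, so take v ∝ r_1 × r_2 = ((-1)·(2) - (-2)·(-5.6056), (-2)·(-1) - (-1.6056)·(2), (-1.6056)·(-5.6056) - (-1)·(-1)) ≈ (-13.2111, 5.2111, 8).
  Rescale (multiply by -1 so the first nonzero entry is positive): u = (13.2111, -5.2111, -8).
  ||u|| = √((13.2111)² + (-5.2111)² + (-8)²) = √(265.6888) ≈ 16.3,  v_1 = u/||u|| ≈ (0.8105, -0.3197, -0.4908) (||v_1|| = 1).

λ_1 = 8.6056,  λ_2 = 4,  λ_3 = 1.3944;  v_1 ≈ (0.8105, -0.3197, -0.4908)


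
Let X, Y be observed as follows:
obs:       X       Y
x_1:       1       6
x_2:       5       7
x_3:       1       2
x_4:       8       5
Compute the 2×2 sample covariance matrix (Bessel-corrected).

Step 1 — column means:
  mean(X) = (1 + 5 + 1 + 8) / 4 = 15/4 = 3.75
  mean(Y) = (6 + 7 + 2 + 5) / 4 = 20/4 = 5

Step 2 — sample covariance S[i,j] = (1/(n-1)) · Σ_k (x_{k,i} - mean_i) · (x_{k,j} - mean_j), with n-1 = 3.
  S[X,X] = ((-2.75)·(-2.75) + (1.25)·(1.25) + (-2.75)·(-2.75) + (4.25)·(4.25)) / 3 = 34.75/3 = 11.5833
  S[X,Y] = ((-2.75)·(1) + (1.25)·(2) + (-2.75)·(-3) + (4.25)·(0)) / 3 = 8/3 = 2.6667
  S[Y,Y] = ((1)·(1) + (2)·(2) + (-3)·(-3) + (0)·(0)) / 3 = 14/3 = 4.6667

S is symmetric (S[j,i] = S[i,j]). Assembling:

S = [[11.5833, 2.6667],
 [2.6667, 4.6667]]


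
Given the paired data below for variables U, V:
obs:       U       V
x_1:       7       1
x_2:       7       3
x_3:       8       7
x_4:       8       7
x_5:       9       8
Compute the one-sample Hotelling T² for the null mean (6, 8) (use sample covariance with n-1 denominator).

Step 1 — sample mean vector:
  mean(U) = (7 + 7 + 8 + 8 + 9) / 5 = 39/5 = 7.8
  mean(V) = (1 + 3 + 7 + 7 + 8) / 5 = 26/5 = 5.2
  x̄ = (7.8, 5.2),  deviation x̄ - mu_0 = (7.8, 5.2) - (6, 8) = (1.8, -2.8).

Step 2 — sample covariance matrix, S[i,j] = (1/(n-1)) · Σ_k (x_{k,i} - mean_i) · (x_{k,j} - mean_j), divisor n-1 = 4:
  S[U,U] = ((-0.8)·(-0.8) + (-0.8)·(-0.8) + (0.2)·(0.2) + (0.2)·(0.2) + (1.2)·(1.2)) / 4 = 2.8/4 = 0.7
  S[U,V] = ((-0.8)·(-4.2) + (-0.8)·(-2.2) + (0.2)·(1.8) + (0.2)·(1.8) + (1.2)·(2.8)) / 4 = 9.2/4 = 2.3
  S[V,V] = ((-4.2)·(-4.2) + (-2.2)·(-2.2) + (1.8)·(1.8) + (1.8)·(1.8) + (2.8)·(2.8)) / 4 = 36.8/4 = 9.2
  S = [[0.7, 2.3],
 [2.3, 9.2]].

Step 3 — invert S. det(S) = 0.7·9.2 - (2.3)² = 1.15.
  S^{-1} = (1/det) · [[d, -b], [-b, a]] = [[8, -2],
 [-2, 0.6087]].

Step 4 — quadratic form (x̄ - mu_0)^T · S^{-1} · (x̄ - mu_0):
  S^{-1} · (x̄ - mu_0) = (20, -5.3043),
  (x̄ - mu_0)^T · [...] = (1.8)·(20) + (-2.8)·(-5.3043) = 50.8522.

Step 5 — scale by n: T² = 5 · 50.8522 = 254.2609.

T² ≈ 254.2609


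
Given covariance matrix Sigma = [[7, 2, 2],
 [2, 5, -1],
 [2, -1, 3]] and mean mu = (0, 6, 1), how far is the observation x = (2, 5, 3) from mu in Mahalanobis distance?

Step 1 — centre the observation: (x - mu) = (2, -1, 2).

Step 2 — invert Sigma (cofactor / det for 3×3, or solve directly):
  Sigma^{-1} = [[0.2414, -0.1379, -0.2069],
 [-0.1379, 0.2931, 0.1897],
 [-0.2069, 0.1897, 0.5345]].

Step 3 — form the quadratic (x - mu)^T · Sigma^{-1} · (x - mu):
  Sigma^{-1} · (x - mu) = (0.2069, -0.1897, 0.4655).
  (x - mu)^T · [Sigma^{-1} · (x - mu)] = (2)·(0.2069) + (-1)·(-0.1897) + (2)·(0.4655) = 1.5345.

Step 4 — take square root: d = √(1.5345) ≈ 1.2387.

d(x, mu) = √(1.5345) ≈ 1.2387


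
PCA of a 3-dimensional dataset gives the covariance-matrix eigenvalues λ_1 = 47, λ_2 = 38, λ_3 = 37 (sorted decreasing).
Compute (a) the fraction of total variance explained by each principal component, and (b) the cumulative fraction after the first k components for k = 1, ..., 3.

Step 1 — total variance = trace(Sigma) = Σ λ_i = 47 + 38 + 37 = 122.

Step 2 — fraction explained by component i = λ_i / Σ λ:
  PC1: 47/122 = 0.3852
  PC2: 38/122 = 0.3115
  PC3: 37/122 = 0.3033

Step 3 — cumulative fraction after k components = (λ_1 + ... + λ_k) / Σ λ:
  k = 1: 47/122 = 0.3852
  k = 2: (47 + 38)/122 = 85/122 = 0.6967
  k = 3: (47 + 38 + 37)/122 = 122/122 = 1

Summary (fraction, with percent):

explained: PC1 0.3852 (38.52%), PC2 0.3115 (31.15%), PC3 0.3033 (30.33%);  cumulative: 0.3852, 0.6967, 1


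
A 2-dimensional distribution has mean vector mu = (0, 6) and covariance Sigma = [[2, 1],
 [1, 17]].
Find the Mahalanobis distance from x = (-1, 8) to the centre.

Step 1 — centre the observation: (x - mu) = (-1, 2).

Step 2 — invert Sigma. det(Sigma) = 2·17 - (1)² = 33.
  Sigma^{-1} = (1/det) · [[d, -b], [-b, a]] = [[0.5152, -0.0303],
 [-0.0303, 0.0606]].

Step 3 — form the quadratic (x - mu)^T · Sigma^{-1} · (x - mu):
  Sigma^{-1} · (x - mu) = (-0.5758, 0.1515).
  (x - mu)^T · [Sigma^{-1} · (x - mu)] = (-1)·(-0.5758) + (2)·(0.1515) = 0.8788.

Step 4 — take square root: d = √(0.8788) ≈ 0.9374.

d(x, mu) = √(0.8788) ≈ 0.9374


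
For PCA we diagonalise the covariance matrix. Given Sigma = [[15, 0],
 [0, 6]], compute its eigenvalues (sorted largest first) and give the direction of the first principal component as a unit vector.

Step 1 — characteristic polynomial of 2×2 Sigma:
  det(Sigma - λI) = λ² - trace · λ + det = 0.
  trace = 15 + 6 = 21, det = 15·6 - (0)² = 90.
Step 2 — discriminant:
  Δ = trace² - 4·det = 441 - 360 = 81.
Step 3 — eigenvalues:
  λ = (trace ± √Δ)/2 = (21 ± 9)/2,
  λ_1 = 15,  λ_2 = 6.

Step 4 — unit eigenvector for λ_1: Sigma is diagonal, so its eigenvectors are the coordinate axes. λ_1 = 15 is the diagonal entry on the first coordinate axis, hence
  v_1 = (1, 0) (||v_1|| = 1).

λ_1 = 15,  λ_2 = 6;  v_1 ≈ (1, 0)


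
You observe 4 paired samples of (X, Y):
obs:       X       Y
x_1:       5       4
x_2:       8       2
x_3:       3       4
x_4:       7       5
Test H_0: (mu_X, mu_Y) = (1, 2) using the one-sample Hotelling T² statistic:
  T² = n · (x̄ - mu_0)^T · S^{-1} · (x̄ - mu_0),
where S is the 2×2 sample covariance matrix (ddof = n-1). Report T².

Step 1 — sample mean vector:
  mean(X) = (5 + 8 + 3 + 7) / 4 = 23/4 = 5.75
  mean(Y) = (4 + 2 + 4 + 5) / 4 = 15/4 = 3.75
  x̄ = (5.75, 3.75),  deviation x̄ - mu_0 = (5.75, 3.75) - (1, 2) = (4.75, 1.75).

Step 2 — sample covariance matrix, S[i,j] = (1/(n-1)) · Σ_k (x_{k,i} - mean_i) · (x_{k,j} - mean_j), divisor n-1 = 3:
  S[X,X] = ((-0.75)·(-0.75) + (2.25)·(2.25) + (-2.75)·(-2.75) + (1.25)·(1.25)) / 3 = 14.75/3 = 4.9167
  S[X,Y] = ((-0.75)·(0.25) + (2.25)·(-1.75) + (-2.75)·(0.25) + (1.25)·(1.25)) / 3 = -3.25/3 = -1.0833
  S[Y,Y] = ((0.25)·(0.25) + (-1.75)·(-1.75) + (0.25)·(0.25) + (1.25)·(1.25)) / 3 = 4.75/3 = 1.5833
  S = [[4.9167, -1.0833],
 [-1.0833, 1.5833]].

Step 3 — invert S. det(S) = 4.9167·1.5833 - (-1.0833)² = 6.6111.
  S^{-1} = (1/det) · [[d, -b], [-b, a]] = [[0.2395, 0.1639],
 [0.1639, 0.7437]].

Step 4 — quadratic form (x̄ - mu_0)^T · S^{-1} · (x̄ - mu_0):
  S^{-1} · (x̄ - mu_0) = (1.4244, 2.0798),
  (x̄ - mu_0)^T · [...] = (4.75)·(1.4244) + (1.75)·(2.0798) = 10.4055.

Step 5 — scale by n: T² = 4 · 10.4055 = 41.6218.

T² ≈ 41.6218


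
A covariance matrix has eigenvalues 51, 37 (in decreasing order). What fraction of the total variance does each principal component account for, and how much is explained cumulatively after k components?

Step 1 — total variance = trace(Sigma) = Σ λ_i = 51 + 37 = 88.

Step 2 — fraction explained by component i = λ_i / Σ λ:
  PC1: 51/88 = 0.5795
  PC2: 37/88 = 0.4205

Step 3 — cumulative fraction after k components = (λ_1 + ... + λ_k) / Σ λ:
  k = 1: 51/88 = 0.5795
  k = 2: (51 + 37)/88 = 88/88 = 1

Summary (fraction, with percent):

explained: PC1 0.5795 (57.95%), PC2 0.4205 (42.05%);  cumulative: 0.5795, 1


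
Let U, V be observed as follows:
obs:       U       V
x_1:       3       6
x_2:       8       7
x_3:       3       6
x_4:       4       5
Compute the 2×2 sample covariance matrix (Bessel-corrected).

Step 1 — column means:
  mean(U) = (3 + 8 + 3 + 4) / 4 = 18/4 = 4.5
  mean(V) = (6 + 7 + 6 + 5) / 4 = 24/4 = 6

Step 2 — sample covariance S[i,j] = (1/(n-1)) · Σ_k (x_{k,i} - mean_i) · (x_{k,j} - mean_j), with n-1 = 3.
  S[U,U] = ((-1.5)·(-1.5) + (3.5)·(3.5) + (-1.5)·(-1.5) + (-0.5)·(-0.5)) / 3 = 17/3 = 5.6667
  S[U,V] = ((-1.5)·(0) + (3.5)·(1) + (-1.5)·(0) + (-0.5)·(-1)) / 3 = 4/3 = 1.3333
  S[V,V] = ((0)·(0) + (1)·(1) + (0)·(0) + (-1)·(-1)) / 3 = 2/3 = 0.6667

S is symmetric (S[j,i] = S[i,j]). Assembling:

S = [[5.6667, 1.3333],
 [1.3333, 0.6667]]


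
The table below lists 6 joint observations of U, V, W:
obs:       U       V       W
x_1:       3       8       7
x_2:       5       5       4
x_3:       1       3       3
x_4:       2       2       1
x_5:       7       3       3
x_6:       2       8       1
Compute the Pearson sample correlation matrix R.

Step 1 — column means:
  mean(U) = (3 + 5 + 1 + 2 + 7 + 2) / 6 = 20/6 = 3.3333
  mean(V) = (8 + 5 + 3 + 2 + 3 + 8) / 6 = 29/6 = 4.8333
  mean(W) = (7 + 4 + 3 + 1 + 3 + 1) / 6 = 19/6 = 3.1667

Step 2 — sample variances and covariances s[i,j] = (1/(n-1)) · Σ_k (x_{k,i} - mean_i) · (x_{k,j} - mean_j), with n-1 = 5:
  s[U,U] = ((-0.3333)·(-0.3333) + (1.6667)·(1.6667) + (-2.3333)·(-2.3333) + (-1.3333)·(-1.3333) + (3.6667)·(3.6667) + (-1.3333)·(-1.3333)) / 5 = 25.3333/5 = 5.0667
  s[U,V] = ((-0.3333)·(3.1667) + (1.6667)·(0.1667) + (-2.3333)·(-1.8333) + (-1.3333)·(-2.8333) + (3.6667)·(-1.8333) + (-1.3333)·(3.1667)) / 5 = -3.6667/5 = -0.7333
  s[U,W] = ((-0.3333)·(3.8333) + (1.6667)·(0.8333) + (-2.3333)·(-0.1667) + (-1.3333)·(-2.1667) + (3.6667)·(-0.1667) + (-1.3333)·(-2.1667)) / 5 = 5.6667/5 = 1.1333
  s[V,V] = ((3.1667)·(3.1667) + (0.1667)·(0.1667) + (-1.8333)·(-1.8333) + (-2.8333)·(-2.8333) + (-1.8333)·(-1.8333) + (3.1667)·(3.1667)) / 5 = 34.8333/5 = 6.9667
  s[V,W] = ((3.1667)·(3.8333) + (0.1667)·(0.8333) + (-1.8333)·(-0.1667) + (-2.8333)·(-2.1667) + (-1.8333)·(-0.1667) + (3.1667)·(-2.1667)) / 5 = 12.1667/5 = 2.4333
  s[W,W] = ((3.8333)·(3.8333) + (0.8333)·(0.8333) + (-0.1667)·(-0.1667) + (-2.1667)·(-2.1667) + (-0.1667)·(-0.1667) + (-2.1667)·(-2.1667)) / 5 = 24.8333/5 = 4.9667
  Sample standard deviations s_i = √(s[i,i]):
  s(U) = √(5.0667) = 2.2509
  s(V) = √(6.9667) = 2.6394
  s(W) = √(4.9667) = 2.2286

Step 3 — r_{ij} = s_{ij} / (s_i · s_j):
  r[U,U] = 1 (diagonal).
  r[U,V] = -0.7333 / (2.2509 · 2.6394) = -0.7333 / 5.9412 = -0.1234
  r[U,W] = 1.1333 / (2.2509 · 2.2286) = 1.1333 / 5.0164 = 0.2259
  r[V,V] = 1 (diagonal).
  r[V,W] = 2.4333 / (2.6394 · 2.2286) = 2.4333 / 5.8823 = 0.4137
  r[W,W] = 1 (diagonal).

R is symmetric with unit diagonal. Assembling:

R = [[1, -0.1234, 0.2259],
 [-0.1234, 1, 0.4137],
 [0.2259, 0.4137, 1]]


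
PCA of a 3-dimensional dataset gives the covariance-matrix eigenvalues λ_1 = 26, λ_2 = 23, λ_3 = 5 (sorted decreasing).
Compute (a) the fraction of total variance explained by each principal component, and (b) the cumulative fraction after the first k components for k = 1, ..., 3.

Step 1 — total variance = trace(Sigma) = Σ λ_i = 26 + 23 + 5 = 54.

Step 2 — fraction explained by component i = λ_i / Σ λ:
  PC1: 26/54 = 0.4815
  PC2: 23/54 = 0.4259
  PC3: 5/54 = 0.0926

Step 3 — cumulative fraction after k components = (λ_1 + ... + λ_k) / Σ λ:
  k = 1: 26/54 = 0.4815
  k = 2: (26 + 23)/54 = 49/54 = 0.9074
  k = 3: (26 + 23 + 5)/54 = 54/54 = 1

Summary (fraction, with percent):

explained: PC1 0.4815 (48.15%), PC2 0.4259 (42.59%), PC3 0.0926 (9.26%);  cumulative: 0.4815, 0.9074, 1


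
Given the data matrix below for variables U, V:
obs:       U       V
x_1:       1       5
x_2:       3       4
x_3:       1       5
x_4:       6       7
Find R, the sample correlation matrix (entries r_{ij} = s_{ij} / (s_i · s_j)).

Step 1 — column means:
  mean(U) = (1 + 3 + 1 + 6) / 4 = 11/4 = 2.75
  mean(V) = (5 + 4 + 5 + 7) / 4 = 21/4 = 5.25

Step 2 — sample variances and covariances s[i,j] = (1/(n-1)) · Σ_k (x_{k,i} - mean_i) · (x_{k,j} - mean_j), with n-1 = 3:
  s[U,U] = ((-1.75)·(-1.75) + (0.25)·(0.25) + (-1.75)·(-1.75) + (3.25)·(3.25)) / 3 = 16.75/3 = 5.5833
  s[U,V] = ((-1.75)·(-0.25) + (0.25)·(-1.25) + (-1.75)·(-0.25) + (3.25)·(1.75)) / 3 = 6.25/3 = 2.0833
  s[V,V] = ((-0.25)·(-0.25) + (-1.25)·(-1.25) + (-0.25)·(-0.25) + (1.75)·(1.75)) / 3 = 4.75/3 = 1.5833
  Sample standard deviations s_i = √(s[i,i]):
  s(U) = √(5.5833) = 2.3629
  s(V) = √(1.5833) = 1.2583

Step 3 — r_{ij} = s_{ij} / (s_i · s_j):
  r[U,U] = 1 (diagonal).
  r[U,V] = 2.0833 / (2.3629 · 1.2583) = 2.0833 / 2.9733 = 0.7007
  r[V,V] = 1 (diagonal).

R is symmetric with unit diagonal. Assembling:

R = [[1, 0.7007],
 [0.7007, 1]]


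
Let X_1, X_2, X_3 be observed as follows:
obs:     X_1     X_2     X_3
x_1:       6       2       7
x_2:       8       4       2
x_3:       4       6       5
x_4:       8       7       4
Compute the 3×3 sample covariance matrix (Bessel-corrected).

Step 1 — column means:
  mean(X_1) = (6 + 8 + 4 + 8) / 4 = 26/4 = 6.5
  mean(X_2) = (2 + 4 + 6 + 7) / 4 = 19/4 = 4.75
  mean(X_3) = (7 + 2 + 5 + 4) / 4 = 18/4 = 4.5

Step 2 — sample covariance S[i,j] = (1/(n-1)) · Σ_k (x_{k,i} - mean_i) · (x_{k,j} - mean_j), with n-1 = 3.
  S[X_1,X_1] = ((-0.5)·(-0.5) + (1.5)·(1.5) + (-2.5)·(-2.5) + (1.5)·(1.5)) / 3 = 11/3 = 3.6667
  S[X_1,X_2] = ((-0.5)·(-2.75) + (1.5)·(-0.75) + (-2.5)·(1.25) + (1.5)·(2.25)) / 3 = 0.5/3 = 0.1667
  S[X_1,X_3] = ((-0.5)·(2.5) + (1.5)·(-2.5) + (-2.5)·(0.5) + (1.5)·(-0.5)) / 3 = -7/3 = -2.3333
  S[X_2,X_2] = ((-2.75)·(-2.75) + (-0.75)·(-0.75) + (1.25)·(1.25) + (2.25)·(2.25)) / 3 = 14.75/3 = 4.9167
  S[X_2,X_3] = ((-2.75)·(2.5) + (-0.75)·(-2.5) + (1.25)·(0.5) + (2.25)·(-0.5)) / 3 = -5.5/3 = -1.8333
  S[X_3,X_3] = ((2.5)·(2.5) + (-2.5)·(-2.5) + (0.5)·(0.5) + (-0.5)·(-0.5)) / 3 = 13/3 = 4.3333

S is symmetric (S[j,i] = S[i,j]). Assembling:

S = [[3.6667, 0.1667, -2.3333],
 [0.1667, 4.9167, -1.8333],
 [-2.3333, -1.8333, 4.3333]]


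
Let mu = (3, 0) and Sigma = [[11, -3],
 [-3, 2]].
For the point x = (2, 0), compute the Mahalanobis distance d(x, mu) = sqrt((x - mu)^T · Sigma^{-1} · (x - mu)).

Step 1 — centre the observation: (x - mu) = (-1, 0).

Step 2 — invert Sigma. det(Sigma) = 11·2 - (-3)² = 13.
  Sigma^{-1} = (1/det) · [[d, -b], [-b, a]] = [[0.1538, 0.2308],
 [0.2308, 0.8462]].

Step 3 — form the quadratic (x - mu)^T · Sigma^{-1} · (x - mu):
  Sigma^{-1} · (x - mu) = (-0.1538, -0.2308).
  (x - mu)^T · [Sigma^{-1} · (x - mu)] = (-1)·(-0.1538) + (0)·(-0.2308) = 0.1538.

Step 4 — take square root: d = √(0.1538) ≈ 0.3922.

d(x, mu) = √(0.1538) ≈ 0.3922


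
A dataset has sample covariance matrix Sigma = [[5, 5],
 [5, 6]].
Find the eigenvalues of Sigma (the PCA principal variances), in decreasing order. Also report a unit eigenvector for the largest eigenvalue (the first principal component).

Step 1 — characteristic polynomial of 2×2 Sigma:
  det(Sigma - λI) = λ² - trace · λ + det = 0.
  trace = 5 + 6 = 11, det = 5·6 - (5)² = 5.
Step 2 — discriminant:
  Δ = trace² - 4·det = 121 - 20 = 101.
Step 3 — eigenvalues:
  λ = (trace ± √Δ)/2 = (11 ± 10.0499)/2,
  λ_1 = 10.5249,  λ_2 = 0.4751.

Step 4 — unit eigenvector for λ_1: solve (Sigma - λ_1 I)v = 0. First row:
  (5 - 10.5249)·v_x + (5)·v_y = 0, i.e. (-5.5249)·v_x + (5)·v_y = 0,
  so v ∝ (b, λ_1 - a) = (5, 5.5249) = u.
  ||u|| = √((5)² + (5.5249)²) = √(55.5249) ≈ 7.4515,
  v_1 = u/||u|| ≈ (0.671, 0.7415) (||v_1|| = 1).

λ_1 = 10.5249,  λ_2 = 0.4751;  v_1 ≈ (0.671, 0.7415)


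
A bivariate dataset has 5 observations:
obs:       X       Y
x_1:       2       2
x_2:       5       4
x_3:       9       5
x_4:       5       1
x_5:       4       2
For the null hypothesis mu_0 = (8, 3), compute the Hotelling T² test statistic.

Step 1 — sample mean vector:
  mean(X) = (2 + 5 + 9 + 5 + 4) / 5 = 25/5 = 5
  mean(Y) = (2 + 4 + 5 + 1 + 2) / 5 = 14/5 = 2.8
  x̄ = (5, 2.8),  deviation x̄ - mu_0 = (5, 2.8) - (8, 3) = (-3, -0.2).

Step 2 — sample covariance matrix, S[i,j] = (1/(n-1)) · Σ_k (x_{k,i} - mean_i) · (x_{k,j} - mean_j), divisor n-1 = 4:
  S[X,X] = ((-3)·(-3) + (0)·(0) + (4)·(4) + (0)·(0) + (-1)·(-1)) / 4 = 26/4 = 6.5
  S[X,Y] = ((-3)·(-0.8) + (0)·(1.2) + (4)·(2.2) + (0)·(-1.8) + (-1)·(-0.8)) / 4 = 12/4 = 3
  S[Y,Y] = ((-0.8)·(-0.8) + (1.2)·(1.2) + (2.2)·(2.2) + (-1.8)·(-1.8) + (-0.8)·(-0.8)) / 4 = 10.8/4 = 2.7
  S = [[6.5, 3],
 [3, 2.7]].

Step 3 — invert S. det(S) = 6.5·2.7 - (3)² = 8.55.
  S^{-1} = (1/det) · [[d, -b], [-b, a]] = [[0.3158, -0.3509],
 [-0.3509, 0.7602]].

Step 4 — quadratic form (x̄ - mu_0)^T · S^{-1} · (x̄ - mu_0):
  S^{-1} · (x̄ - mu_0) = (-0.8772, 0.9006),
  (x̄ - mu_0)^T · [...] = (-3)·(-0.8772) + (-0.2)·(0.9006) = 2.4515.

Step 5 — scale by n: T² = 5 · 2.4515 = 12.2573.

T² ≈ 12.2573


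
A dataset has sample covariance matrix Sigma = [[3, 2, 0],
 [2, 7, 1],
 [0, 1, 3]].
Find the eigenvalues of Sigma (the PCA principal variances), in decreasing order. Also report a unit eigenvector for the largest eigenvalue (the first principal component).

Step 1 — characteristic polynomial p(λ) = det(λI - Sigma) = λ³ - tr·λ² + c_1·λ - det, where tr = trace, c_1 = sum of the principal 2×2 minors, det = det(Sigma):
  tr = 3 + 7 + 3 = 13,
  c_1 = (3·7 - (2)²) + (3·3 - (0)²) + (7·3 - (1)²) = 17 + 9 + 20 = 46,
  det = 3·(7·3 - (1)²) - (2)·((2)·3 - (1)·(0)) + (0)·((2)·(1) - 7·(0)) = 3·(20) - (2)·(6) + (0)·(2) = 48.
  So p(λ) = λ³ - 13λ² + 46λ - 48.
Step 2 — look for an integer root (rational root theorem: any rational root is an integer divisor of 48). Testing λ = 2:
  p(2) = 8 - 52 + 92 - 48 = 0  ✓
  Dividing out (λ - 2): p(λ) = (λ - 2)(λ² - 11λ + 24).
Step 3 — remaining eigenvalues from the quadratic λ² - 11λ + 24 = 0:
  Δ = 11² - 4·24 = 121 - 96 = 25,  λ = (11 ± √25)/2 = (11 ± 5)/2 = 8 or 3.
  Sorted: λ_1 = 8,  λ_2 = 3,  λ_3 = 2  (check: sum = 13 = tr ✓).

Step 4 — unit eigenvector for λ_1 = 8: v spans the null space of (Sigma - λ_1 I), whose rows are
  r_1 = (-5, 2, 0),  r_2 = (2, -1, 1),  r_3 = (0, 1, -5).
  v is orthogonal to every row, so take v ∝ r_1 × r_2 = ((2)·(1) - (0)·(-1), (0)·(2) - (-5)·(1), (-5)·(-1) - (2)·(2)) = (2, 5, 1).
  Let u = (2, 5, 1).
  ||u|| = √((2)² + (5)² + (1)²) = √(30) ≈ 5.4772,  v_1 = u/||u|| ≈ (0.3651, 0.9129, 0.1826) (||v_1|| = 1).

λ_1 = 8,  λ_2 = 3,  λ_3 = 2;  v_1 ≈ (0.3651, 0.9129, 0.1826)
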